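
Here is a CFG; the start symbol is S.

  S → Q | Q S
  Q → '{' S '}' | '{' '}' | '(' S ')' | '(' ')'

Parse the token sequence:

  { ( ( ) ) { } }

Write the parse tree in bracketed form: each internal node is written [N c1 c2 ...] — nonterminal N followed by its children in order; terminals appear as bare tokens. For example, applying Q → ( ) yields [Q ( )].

S
Q
{ S }
{ Q S }
{ ( S ) S }
{ ( Q ) S }
{ ( ( ) ) S }
{ ( ( ) ) Q }
{ ( ( ) ) { } }

[S [Q { [S [Q ( [S [Q ( )]] )] [S [Q { }]]] }]]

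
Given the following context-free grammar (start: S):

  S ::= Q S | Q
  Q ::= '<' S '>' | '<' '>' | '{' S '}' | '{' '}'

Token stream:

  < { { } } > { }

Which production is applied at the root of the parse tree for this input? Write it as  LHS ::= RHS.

S ::= Q S

[S [Q < [S [Q { [S [Q { }]] }]] >] [S [Q { }]]]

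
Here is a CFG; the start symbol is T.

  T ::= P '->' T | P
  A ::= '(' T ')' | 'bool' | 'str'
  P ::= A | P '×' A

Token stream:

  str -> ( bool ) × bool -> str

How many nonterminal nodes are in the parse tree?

[T [P [A str]] -> [T [P [P [A ( [T [P [A bool]]] )]] × [A bool]] -> [T [P [A str]]]]]

14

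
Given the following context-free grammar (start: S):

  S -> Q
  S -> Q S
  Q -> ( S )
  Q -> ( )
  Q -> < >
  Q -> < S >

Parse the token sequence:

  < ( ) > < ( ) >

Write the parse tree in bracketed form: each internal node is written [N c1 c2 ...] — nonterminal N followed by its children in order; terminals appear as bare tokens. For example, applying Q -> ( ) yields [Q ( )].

[S [Q < [S [Q ( )]] >] [S [Q < [S [Q ( )]] >]]]

S
Q S
< S > S
< Q > S
< ( ) > S
< ( ) > Q
< ( ) > < S >
< ( ) > < Q >
< ( ) > < ( ) >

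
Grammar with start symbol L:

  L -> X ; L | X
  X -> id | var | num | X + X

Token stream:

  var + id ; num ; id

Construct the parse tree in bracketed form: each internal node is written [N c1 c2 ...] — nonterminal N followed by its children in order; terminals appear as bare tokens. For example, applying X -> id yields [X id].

[L [X [X var] + [X id]] ; [L [X num] ; [L [X id]]]]

L
X ; L
X + X ; L
var + X ; L
var + id ; L
var + id ; X ; L
var + id ; num ; L
var + id ; num ; X
var + id ; num ; id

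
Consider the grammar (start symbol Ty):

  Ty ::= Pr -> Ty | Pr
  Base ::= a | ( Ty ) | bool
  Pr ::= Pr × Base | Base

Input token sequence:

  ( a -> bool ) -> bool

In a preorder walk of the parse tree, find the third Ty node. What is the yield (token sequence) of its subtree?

[Ty [Pr [Base ( [Ty [Pr [Base a]] -> [Ty [Pr [Base bool]]]] )]] -> [Ty [Pr [Base bool]]]]

bool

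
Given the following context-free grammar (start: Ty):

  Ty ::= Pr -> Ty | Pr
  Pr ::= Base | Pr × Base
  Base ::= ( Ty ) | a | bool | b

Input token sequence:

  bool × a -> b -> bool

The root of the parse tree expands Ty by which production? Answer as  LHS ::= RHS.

Ty ::= Pr -> Ty

[Ty [Pr [Pr [Base bool]] × [Base a]] -> [Ty [Pr [Base b]] -> [Ty [Pr [Base bool]]]]]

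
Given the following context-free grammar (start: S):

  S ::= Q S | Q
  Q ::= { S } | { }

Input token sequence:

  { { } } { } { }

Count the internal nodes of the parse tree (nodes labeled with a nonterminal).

[S [Q { [S [Q { }]] }] [S [Q { }] [S [Q { }]]]]

8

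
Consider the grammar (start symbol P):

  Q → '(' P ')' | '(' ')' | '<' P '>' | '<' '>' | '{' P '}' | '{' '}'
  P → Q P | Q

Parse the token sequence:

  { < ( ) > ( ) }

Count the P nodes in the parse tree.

[P [Q { [P [Q < [P [Q ( )]] >] [P [Q ( )]]] }]]

4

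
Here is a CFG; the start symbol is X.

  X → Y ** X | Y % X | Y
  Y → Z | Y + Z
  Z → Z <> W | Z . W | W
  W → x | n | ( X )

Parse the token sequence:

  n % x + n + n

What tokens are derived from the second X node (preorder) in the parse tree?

[X [Y [Z [W n]]] % [X [Y [Y [Y [Z [W x]]] + [Z [W n]]] + [Z [W n]]]]]

x + n + n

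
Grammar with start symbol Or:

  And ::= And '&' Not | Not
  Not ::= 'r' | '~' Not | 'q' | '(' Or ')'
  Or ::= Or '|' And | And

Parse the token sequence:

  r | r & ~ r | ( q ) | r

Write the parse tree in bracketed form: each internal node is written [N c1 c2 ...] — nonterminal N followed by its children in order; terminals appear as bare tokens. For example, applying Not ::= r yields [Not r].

Or
Or | And
Or | And | And
Or | And | And | And
And | And | And | And
Not | And | And | And
r | And | And | And
r | And & Not | And | And
r | Not & Not | And | And
r | r & Not | And | And
r | r & ~ Not | And | And
r | r & ~ r | And | And
r | r & ~ r | Not | And
r | r & ~ r | ( Or ) | And
r | r & ~ r | ( And ) | And
r | r & ~ r | ( Not ) | And
r | r & ~ r | ( q ) | And
r | r & ~ r | ( q ) | Not
r | r & ~ r | ( q ) | r

[Or [Or [Or [Or [And [Not r]]] | [And [And [Not r]] & [Not ~ [Not r]]]] | [And [Not ( [Or [And [Not q]]] )]]] | [And [Not r]]]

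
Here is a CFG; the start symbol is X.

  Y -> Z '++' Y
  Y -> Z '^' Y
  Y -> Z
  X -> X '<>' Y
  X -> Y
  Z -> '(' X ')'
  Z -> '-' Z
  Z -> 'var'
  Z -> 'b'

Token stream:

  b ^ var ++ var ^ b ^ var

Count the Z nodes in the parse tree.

5

[X [Y [Z b] ^ [Y [Z var] ++ [Y [Z var] ^ [Y [Z b] ^ [Y [Z var]]]]]]]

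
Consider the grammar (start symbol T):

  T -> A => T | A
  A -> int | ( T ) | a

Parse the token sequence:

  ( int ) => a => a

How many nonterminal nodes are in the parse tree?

[T [A ( [T [A int]] )] => [T [A a] => [T [A a]]]]

8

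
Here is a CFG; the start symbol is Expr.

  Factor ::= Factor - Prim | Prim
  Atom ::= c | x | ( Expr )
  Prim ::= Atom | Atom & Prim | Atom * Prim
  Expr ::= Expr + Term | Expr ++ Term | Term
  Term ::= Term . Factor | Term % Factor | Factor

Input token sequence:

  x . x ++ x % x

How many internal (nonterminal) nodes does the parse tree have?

[Expr [Expr [Term [Term [Factor [Prim [Atom x]]]] . [Factor [Prim [Atom x]]]]] ++ [Term [Term [Factor [Prim [Atom x]]]] % [Factor [Prim [Atom x]]]]]

18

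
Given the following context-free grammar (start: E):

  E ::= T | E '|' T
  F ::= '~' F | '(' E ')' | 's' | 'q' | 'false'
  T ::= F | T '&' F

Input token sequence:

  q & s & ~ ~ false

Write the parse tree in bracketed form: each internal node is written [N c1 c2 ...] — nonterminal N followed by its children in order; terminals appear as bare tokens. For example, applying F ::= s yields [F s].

[E [T [T [T [F q]] & [F s]] & [F ~ [F ~ [F false]]]]]

E
T
T & F
T & F & F
F & F & F
q & F & F
q & s & F
q & s & ~ F
q & s & ~ ~ F
q & s & ~ ~ false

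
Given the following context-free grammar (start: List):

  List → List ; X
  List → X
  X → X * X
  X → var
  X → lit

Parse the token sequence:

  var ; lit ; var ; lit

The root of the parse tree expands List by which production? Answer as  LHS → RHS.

List → List ; X

[List [List [List [List [X var]] ; [X lit]] ; [X var]] ; [X lit]]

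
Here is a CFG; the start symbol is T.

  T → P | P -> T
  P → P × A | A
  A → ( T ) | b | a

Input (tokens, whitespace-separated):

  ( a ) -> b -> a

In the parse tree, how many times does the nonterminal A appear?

4

[T [P [A ( [T [P [A a]]] )]] -> [T [P [A b]] -> [T [P [A a]]]]]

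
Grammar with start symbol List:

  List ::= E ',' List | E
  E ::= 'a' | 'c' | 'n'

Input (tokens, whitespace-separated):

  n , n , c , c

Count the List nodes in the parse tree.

[List [E n] , [List [E n] , [List [E c] , [List [E c]]]]]

4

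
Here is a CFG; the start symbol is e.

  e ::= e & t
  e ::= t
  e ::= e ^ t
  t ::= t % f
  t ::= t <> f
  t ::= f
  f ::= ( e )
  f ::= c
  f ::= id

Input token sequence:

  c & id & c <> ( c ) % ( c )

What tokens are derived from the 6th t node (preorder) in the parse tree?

c

[e [e [e [t [f c]]] & [t [f id]]] & [t [t [t [f c]] <> [f ( [e [t [f c]]] )]] % [f ( [e [t [f c]]] )]]]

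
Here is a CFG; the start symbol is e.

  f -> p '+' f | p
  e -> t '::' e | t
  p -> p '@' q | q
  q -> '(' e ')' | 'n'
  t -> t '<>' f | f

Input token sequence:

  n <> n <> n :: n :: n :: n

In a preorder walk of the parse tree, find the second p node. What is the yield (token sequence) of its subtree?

[e [t [t [t [f [p [q n]]]] <> [f [p [q n]]]] <> [f [p [q n]]]] :: [e [t [f [p [q n]]]] :: [e [t [f [p [q n]]]] :: [e [t [f [p [q n]]]]]]]]

n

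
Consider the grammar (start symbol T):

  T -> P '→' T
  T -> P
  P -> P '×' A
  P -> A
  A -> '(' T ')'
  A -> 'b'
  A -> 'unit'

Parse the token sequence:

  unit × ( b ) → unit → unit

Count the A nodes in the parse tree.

[T [P [P [A unit]] × [A ( [T [P [A b]]] )]] → [T [P [A unit]] → [T [P [A unit]]]]]

5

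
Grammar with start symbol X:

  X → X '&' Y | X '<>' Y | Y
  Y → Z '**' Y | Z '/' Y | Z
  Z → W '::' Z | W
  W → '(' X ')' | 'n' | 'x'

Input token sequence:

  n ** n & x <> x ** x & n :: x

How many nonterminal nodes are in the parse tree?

24

[X [X [X [X [Y [Z [W n]] ** [Y [Z [W n]]]]] & [Y [Z [W x]]]] <> [Y [Z [W x]] ** [Y [Z [W x]]]]] & [Y [Z [W n] :: [Z [W x]]]]]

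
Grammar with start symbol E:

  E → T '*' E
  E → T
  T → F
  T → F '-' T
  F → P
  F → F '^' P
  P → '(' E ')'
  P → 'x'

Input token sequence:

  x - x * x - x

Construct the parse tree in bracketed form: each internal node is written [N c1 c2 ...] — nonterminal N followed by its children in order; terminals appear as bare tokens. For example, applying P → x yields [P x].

E
T * E
F - T * E
P - T * E
x - T * E
x - F * E
x - P * E
x - x * E
x - x * T
x - x * F - T
x - x * P - T
x - x * x - T
x - x * x - F
x - x * x - P
x - x * x - x

[E [T [F [P x]] - [T [F [P x]]]] * [E [T [F [P x]] - [T [F [P x]]]]]]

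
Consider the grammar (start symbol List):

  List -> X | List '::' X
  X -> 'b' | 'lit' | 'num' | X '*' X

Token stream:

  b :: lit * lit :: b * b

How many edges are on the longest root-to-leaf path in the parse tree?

4

[List [List [List [X b]] :: [X [X lit] * [X lit]]] :: [X [X b] * [X b]]]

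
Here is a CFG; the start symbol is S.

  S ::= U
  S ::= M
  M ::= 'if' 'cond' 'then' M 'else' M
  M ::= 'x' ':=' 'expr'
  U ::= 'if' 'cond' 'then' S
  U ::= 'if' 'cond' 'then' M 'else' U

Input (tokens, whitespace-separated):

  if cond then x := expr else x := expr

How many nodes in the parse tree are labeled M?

3

[S [M if cond then [M x := expr] else [M x := expr]]]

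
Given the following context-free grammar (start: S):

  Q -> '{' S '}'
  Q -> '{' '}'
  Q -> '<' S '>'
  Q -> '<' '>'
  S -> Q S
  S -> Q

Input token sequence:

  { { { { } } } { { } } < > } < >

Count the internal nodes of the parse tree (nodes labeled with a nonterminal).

16

[S [Q { [S [Q { [S [Q { [S [Q { }]] }]] }] [S [Q { [S [Q { }]] }] [S [Q < >]]]] }] [S [Q < >]]]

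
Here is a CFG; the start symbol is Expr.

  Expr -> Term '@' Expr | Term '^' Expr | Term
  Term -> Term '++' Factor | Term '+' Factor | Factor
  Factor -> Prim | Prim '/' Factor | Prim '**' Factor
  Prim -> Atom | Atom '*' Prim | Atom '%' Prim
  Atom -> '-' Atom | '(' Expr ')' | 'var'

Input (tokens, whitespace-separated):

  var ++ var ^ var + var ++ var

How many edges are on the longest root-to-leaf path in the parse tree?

[Expr [Term [Term [Factor [Prim [Atom var]]]] ++ [Factor [Prim [Atom var]]]] ^ [Expr [Term [Term [Term [Factor [Prim [Atom var]]]] + [Factor [Prim [Atom var]]]] ++ [Factor [Prim [Atom var]]]]]]

8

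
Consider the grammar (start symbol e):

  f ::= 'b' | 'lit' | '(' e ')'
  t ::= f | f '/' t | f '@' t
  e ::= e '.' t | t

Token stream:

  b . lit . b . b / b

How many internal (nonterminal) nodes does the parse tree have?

14

[e [e [e [e [t [f b]]] . [t [f lit]]] . [t [f b]]] . [t [f b] / [t [f b]]]]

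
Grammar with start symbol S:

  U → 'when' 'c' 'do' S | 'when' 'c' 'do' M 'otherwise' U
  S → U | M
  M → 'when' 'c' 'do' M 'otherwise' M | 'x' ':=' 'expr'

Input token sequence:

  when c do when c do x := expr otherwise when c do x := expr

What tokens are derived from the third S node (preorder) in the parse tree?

[S [U when c do [S [U when c do [M x := expr] otherwise [U when c do [S [M x := expr]]]]]]]

x := expr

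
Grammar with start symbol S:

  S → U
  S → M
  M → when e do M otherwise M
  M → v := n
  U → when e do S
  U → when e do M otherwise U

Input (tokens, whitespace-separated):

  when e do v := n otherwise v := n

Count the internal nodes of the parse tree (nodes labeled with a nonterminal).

[S [M when e do [M v := n] otherwise [M v := n]]]

4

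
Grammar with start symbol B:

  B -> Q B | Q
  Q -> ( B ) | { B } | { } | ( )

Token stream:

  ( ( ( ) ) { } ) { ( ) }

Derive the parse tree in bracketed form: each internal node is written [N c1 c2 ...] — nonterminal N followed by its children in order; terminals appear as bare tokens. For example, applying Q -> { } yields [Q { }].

[B [Q ( [B [Q ( [B [Q ( )]] )] [B [Q { }]]] )] [B [Q { [B [Q ( )]] }]]]

B
Q B
( B ) B
( Q B ) B
( ( B ) B ) B
( ( Q ) B ) B
( ( ( ) ) B ) B
( ( ( ) ) Q ) B
( ( ( ) ) { } ) B
( ( ( ) ) { } ) Q
( ( ( ) ) { } ) { B }
( ( ( ) ) { } ) { Q }
( ( ( ) ) { } ) { ( ) }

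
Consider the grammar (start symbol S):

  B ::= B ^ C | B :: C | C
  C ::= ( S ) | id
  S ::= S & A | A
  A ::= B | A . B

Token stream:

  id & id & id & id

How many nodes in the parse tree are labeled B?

[S [S [S [S [A [B [C id]]]] & [A [B [C id]]]] & [A [B [C id]]]] & [A [B [C id]]]]

4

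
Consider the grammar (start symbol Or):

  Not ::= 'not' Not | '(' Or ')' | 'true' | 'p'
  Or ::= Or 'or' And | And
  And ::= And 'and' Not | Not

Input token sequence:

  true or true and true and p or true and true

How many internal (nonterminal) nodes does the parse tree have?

15

[Or [Or [Or [And [Not true]]] or [And [And [And [Not true]] and [Not true]] and [Not p]]] or [And [And [Not true]] and [Not true]]]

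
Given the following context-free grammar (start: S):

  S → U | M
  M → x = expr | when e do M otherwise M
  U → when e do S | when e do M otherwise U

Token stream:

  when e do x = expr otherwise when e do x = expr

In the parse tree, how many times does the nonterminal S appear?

[S [U when e do [M x = expr] otherwise [U when e do [S [M x = expr]]]]]

2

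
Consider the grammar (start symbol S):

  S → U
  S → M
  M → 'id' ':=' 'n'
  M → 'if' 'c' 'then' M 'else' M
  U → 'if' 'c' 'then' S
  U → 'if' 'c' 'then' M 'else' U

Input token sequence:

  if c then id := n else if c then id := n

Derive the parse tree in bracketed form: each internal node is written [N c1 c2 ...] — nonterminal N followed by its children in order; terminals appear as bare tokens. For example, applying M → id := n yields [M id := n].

[S [U if c then [M id := n] else [U if c then [S [M id := n]]]]]

S
U
if c then M else U
if c then id := n else U
if c then id := n else if c then S
if c then id := n else if c then M
if c then id := n else if c then id := n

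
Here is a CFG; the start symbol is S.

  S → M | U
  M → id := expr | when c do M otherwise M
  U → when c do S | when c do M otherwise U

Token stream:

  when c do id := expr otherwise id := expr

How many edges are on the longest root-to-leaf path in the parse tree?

[S [M when c do [M id := expr] otherwise [M id := expr]]]

3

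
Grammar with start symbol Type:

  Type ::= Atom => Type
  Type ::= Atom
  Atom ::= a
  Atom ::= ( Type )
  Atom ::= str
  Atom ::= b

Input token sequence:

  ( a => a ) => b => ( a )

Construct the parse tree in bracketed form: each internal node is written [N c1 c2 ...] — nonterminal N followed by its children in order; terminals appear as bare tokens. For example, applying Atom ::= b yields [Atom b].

[Type [Atom ( [Type [Atom a] => [Type [Atom a]]] )] => [Type [Atom b] => [Type [Atom ( [Type [Atom a]] )]]]]

Type
Atom => Type
( Type ) => Type
( Atom => Type ) => Type
( a => Type ) => Type
( a => Atom ) => Type
( a => a ) => Type
( a => a ) => Atom => Type
( a => a ) => b => Type
( a => a ) => b => Atom
( a => a ) => b => ( Type )
( a => a ) => b => ( Atom )
( a => a ) => b => ( a )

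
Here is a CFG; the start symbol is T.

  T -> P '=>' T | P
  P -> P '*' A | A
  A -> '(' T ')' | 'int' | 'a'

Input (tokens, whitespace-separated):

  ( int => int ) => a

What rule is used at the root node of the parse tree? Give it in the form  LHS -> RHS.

[T [P [A ( [T [P [A int]] => [T [P [A int]]]] )]] => [T [P [A a]]]]

T -> P '=>' T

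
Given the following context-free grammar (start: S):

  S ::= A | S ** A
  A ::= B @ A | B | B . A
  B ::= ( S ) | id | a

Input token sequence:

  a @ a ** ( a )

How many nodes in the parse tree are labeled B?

[S [S [A [B a] @ [A [B a]]]] ** [A [B ( [S [A [B a]]] )]]]

4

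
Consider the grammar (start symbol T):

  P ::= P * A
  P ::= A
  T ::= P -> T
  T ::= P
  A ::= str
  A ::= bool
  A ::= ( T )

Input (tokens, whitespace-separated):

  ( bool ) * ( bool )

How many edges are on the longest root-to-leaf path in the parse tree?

[T [P [P [A ( [T [P [A bool]]] )]] * [A ( [T [P [A bool]]] )]]]

7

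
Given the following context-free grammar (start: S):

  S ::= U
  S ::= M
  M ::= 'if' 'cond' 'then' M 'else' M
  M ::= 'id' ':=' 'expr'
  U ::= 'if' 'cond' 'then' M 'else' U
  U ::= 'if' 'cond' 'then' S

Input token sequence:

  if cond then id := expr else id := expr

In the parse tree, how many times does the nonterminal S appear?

1

[S [M if cond then [M id := expr] else [M id := expr]]]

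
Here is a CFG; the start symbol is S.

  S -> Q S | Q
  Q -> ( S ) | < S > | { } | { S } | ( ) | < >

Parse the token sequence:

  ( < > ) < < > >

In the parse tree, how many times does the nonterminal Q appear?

[S [Q ( [S [Q < >]] )] [S [Q < [S [Q < >]] >]]]

4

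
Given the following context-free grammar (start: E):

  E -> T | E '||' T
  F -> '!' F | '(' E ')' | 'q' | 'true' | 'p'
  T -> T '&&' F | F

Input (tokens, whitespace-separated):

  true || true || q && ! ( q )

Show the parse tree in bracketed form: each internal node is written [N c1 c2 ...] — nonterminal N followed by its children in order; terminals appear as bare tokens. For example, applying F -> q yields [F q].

E
E || T
E || T || T
T || T || T
F || T || T
true || T || T
true || F || T
true || true || T
true || true || T && F
true || true || F && F
true || true || q && F
true || true || q && ! F
true || true || q && ! ( E )
true || true || q && ! ( T )
true || true || q && ! ( F )
true || true || q && ! ( q )

[E [E [E [T [F true]]] || [T [F true]]] || [T [T [F q]] && [F ! [F ( [E [T [F q]]] )]]]]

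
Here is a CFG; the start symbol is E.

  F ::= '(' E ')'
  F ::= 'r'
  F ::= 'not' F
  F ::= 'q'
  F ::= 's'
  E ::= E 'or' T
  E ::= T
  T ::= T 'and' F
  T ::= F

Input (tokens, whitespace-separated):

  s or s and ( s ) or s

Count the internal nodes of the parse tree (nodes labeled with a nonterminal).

14

[E [E [E [T [F s]]] or [T [T [F s]] and [F ( [E [T [F s]]] )]]] or [T [F s]]]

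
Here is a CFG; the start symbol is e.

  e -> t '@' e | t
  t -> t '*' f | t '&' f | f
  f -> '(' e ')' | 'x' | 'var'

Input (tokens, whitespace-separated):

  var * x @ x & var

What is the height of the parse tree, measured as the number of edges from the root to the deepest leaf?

5

[e [t [t [f var]] * [f x]] @ [e [t [t [f x]] & [f var]]]]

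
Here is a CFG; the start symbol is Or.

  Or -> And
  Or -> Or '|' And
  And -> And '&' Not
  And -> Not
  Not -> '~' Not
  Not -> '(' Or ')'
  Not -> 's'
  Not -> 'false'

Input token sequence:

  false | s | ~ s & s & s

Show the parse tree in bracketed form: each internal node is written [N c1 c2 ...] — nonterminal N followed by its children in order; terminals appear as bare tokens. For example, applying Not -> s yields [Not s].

[Or [Or [Or [And [Not false]]] | [And [Not s]]] | [And [And [And [Not ~ [Not s]]] & [Not s]] & [Not s]]]

Or
Or | And
Or | And | And
And | And | And
Not | And | And
false | And | And
false | Not | And
false | s | And
false | s | And & Not
false | s | And & Not & Not
false | s | Not & Not & Not
false | s | ~ Not & Not & Not
false | s | ~ s & Not & Not
false | s | ~ s & s & Not
false | s | ~ s & s & s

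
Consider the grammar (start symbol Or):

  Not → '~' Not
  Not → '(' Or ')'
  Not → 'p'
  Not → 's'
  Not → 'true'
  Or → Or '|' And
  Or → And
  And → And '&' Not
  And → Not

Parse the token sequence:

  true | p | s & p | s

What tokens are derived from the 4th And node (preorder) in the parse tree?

s

[Or [Or [Or [Or [And [Not true]]] | [And [Not p]]] | [And [And [Not s]] & [Not p]]] | [And [Not s]]]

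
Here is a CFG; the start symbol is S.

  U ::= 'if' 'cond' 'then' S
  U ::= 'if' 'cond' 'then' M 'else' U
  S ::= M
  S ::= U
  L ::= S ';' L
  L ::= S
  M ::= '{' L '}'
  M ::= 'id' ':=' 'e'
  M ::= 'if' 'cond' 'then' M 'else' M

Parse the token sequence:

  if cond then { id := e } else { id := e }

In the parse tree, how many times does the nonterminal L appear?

[S [M if cond then [M { [L [S [M id := e]]] }] else [M { [L [S [M id := e]]] }]]]

2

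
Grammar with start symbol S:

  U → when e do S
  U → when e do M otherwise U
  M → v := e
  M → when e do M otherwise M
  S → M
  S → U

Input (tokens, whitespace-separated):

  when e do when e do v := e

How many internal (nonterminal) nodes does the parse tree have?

[S [U when e do [S [U when e do [S [M v := e]]]]]]

6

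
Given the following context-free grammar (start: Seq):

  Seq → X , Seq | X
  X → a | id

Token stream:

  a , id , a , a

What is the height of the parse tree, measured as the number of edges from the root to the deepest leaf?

[Seq [X a] , [Seq [X id] , [Seq [X a] , [Seq [X a]]]]]

5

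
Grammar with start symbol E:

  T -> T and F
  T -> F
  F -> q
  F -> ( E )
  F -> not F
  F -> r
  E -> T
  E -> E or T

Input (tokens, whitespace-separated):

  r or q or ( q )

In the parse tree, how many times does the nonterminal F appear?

4

[E [E [E [T [F r]]] or [T [F q]]] or [T [F ( [E [T [F q]]] )]]]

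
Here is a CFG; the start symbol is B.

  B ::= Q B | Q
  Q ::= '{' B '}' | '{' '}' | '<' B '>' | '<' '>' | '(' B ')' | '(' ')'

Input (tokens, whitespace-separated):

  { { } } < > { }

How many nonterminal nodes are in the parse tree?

[B [Q { [B [Q { }]] }] [B [Q < >] [B [Q { }]]]]

8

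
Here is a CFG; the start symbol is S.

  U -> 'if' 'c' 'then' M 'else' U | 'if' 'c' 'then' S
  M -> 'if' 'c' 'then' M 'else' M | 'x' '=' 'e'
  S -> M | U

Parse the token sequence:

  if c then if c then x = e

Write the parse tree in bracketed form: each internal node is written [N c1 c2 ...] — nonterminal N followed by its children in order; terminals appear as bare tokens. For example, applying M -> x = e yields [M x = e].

[S [U if c then [S [U if c then [S [M x = e]]]]]]

S
U
if c then S
if c then U
if c then if c then S
if c then if c then M
if c then if c then x = e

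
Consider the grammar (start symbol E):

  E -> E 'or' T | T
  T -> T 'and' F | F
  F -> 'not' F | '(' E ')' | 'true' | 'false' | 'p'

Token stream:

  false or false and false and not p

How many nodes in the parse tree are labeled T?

[E [E [T [F false]]] or [T [T [T [F false]] and [F false]] and [F not [F p]]]]

4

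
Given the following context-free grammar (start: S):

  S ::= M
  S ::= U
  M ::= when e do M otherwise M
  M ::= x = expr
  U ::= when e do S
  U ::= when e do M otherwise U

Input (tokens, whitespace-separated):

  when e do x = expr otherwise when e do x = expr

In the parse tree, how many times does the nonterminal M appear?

[S [U when e do [M x = expr] otherwise [U when e do [S [M x = expr]]]]]

2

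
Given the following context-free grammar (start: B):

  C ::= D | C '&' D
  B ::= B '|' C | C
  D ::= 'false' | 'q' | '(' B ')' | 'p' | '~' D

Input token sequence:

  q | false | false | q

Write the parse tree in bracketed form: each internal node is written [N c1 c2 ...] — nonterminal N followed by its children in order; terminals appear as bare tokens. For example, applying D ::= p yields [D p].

B
B | C
B | C | C
B | C | C | C
C | C | C | C
D | C | C | C
q | C | C | C
q | D | C | C
q | false | C | C
q | false | D | C
q | false | false | C
q | false | false | D
q | false | false | q

[B [B [B [B [C [D q]]] | [C [D false]]] | [C [D false]]] | [C [D q]]]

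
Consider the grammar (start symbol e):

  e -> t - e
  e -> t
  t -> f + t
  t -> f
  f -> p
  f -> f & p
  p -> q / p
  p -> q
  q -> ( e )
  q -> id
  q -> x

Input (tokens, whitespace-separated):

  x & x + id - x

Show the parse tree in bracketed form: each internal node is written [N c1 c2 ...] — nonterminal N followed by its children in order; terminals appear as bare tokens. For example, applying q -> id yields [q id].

e
t - e
f + t - e
f & p + t - e
p & p + t - e
q & p + t - e
x & p + t - e
x & q + t - e
x & x + t - e
x & x + f - e
x & x + p - e
x & x + q - e
x & x + id - e
x & x + id - t
x & x + id - f
x & x + id - p
x & x + id - q
x & x + id - x

[e [t [f [f [p [q x]]] & [p [q x]]] + [t [f [p [q id]]]]] - [e [t [f [p [q x]]]]]]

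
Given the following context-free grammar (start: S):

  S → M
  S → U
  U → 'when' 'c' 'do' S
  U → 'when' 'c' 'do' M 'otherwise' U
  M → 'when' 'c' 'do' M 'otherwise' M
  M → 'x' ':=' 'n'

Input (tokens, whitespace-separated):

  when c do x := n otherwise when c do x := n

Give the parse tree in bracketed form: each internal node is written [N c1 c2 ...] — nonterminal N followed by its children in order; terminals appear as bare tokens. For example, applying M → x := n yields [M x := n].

S
U
when c do M otherwise U
when c do x := n otherwise U
when c do x := n otherwise when c do S
when c do x := n otherwise when c do M
when c do x := n otherwise when c do x := n

[S [U when c do [M x := n] otherwise [U when c do [S [M x := n]]]]]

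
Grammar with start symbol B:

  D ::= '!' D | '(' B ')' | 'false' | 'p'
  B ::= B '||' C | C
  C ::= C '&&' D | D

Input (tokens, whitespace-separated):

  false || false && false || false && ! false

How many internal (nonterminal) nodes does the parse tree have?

14

[B [B [B [C [D false]]] || [C [C [D false]] && [D false]]] || [C [C [D false]] && [D ! [D false]]]]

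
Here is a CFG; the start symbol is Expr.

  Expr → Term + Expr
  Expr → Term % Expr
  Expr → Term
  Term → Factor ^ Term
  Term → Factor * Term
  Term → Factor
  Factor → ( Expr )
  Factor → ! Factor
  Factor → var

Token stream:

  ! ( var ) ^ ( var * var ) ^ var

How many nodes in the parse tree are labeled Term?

6

[Expr [Term [Factor ! [Factor ( [Expr [Term [Factor var]]] )]] ^ [Term [Factor ( [Expr [Term [Factor var] * [Term [Factor var]]]] )] ^ [Term [Factor var]]]]]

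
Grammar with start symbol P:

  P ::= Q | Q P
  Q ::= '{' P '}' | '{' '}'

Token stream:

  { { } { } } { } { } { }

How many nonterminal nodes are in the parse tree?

12

[P [Q { [P [Q { }] [P [Q { }]]] }] [P [Q { }] [P [Q { }] [P [Q { }]]]]]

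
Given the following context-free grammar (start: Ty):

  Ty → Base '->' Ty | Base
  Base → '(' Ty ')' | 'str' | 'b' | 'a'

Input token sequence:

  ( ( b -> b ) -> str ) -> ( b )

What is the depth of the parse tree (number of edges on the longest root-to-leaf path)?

[Ty [Base ( [Ty [Base ( [Ty [Base b] -> [Ty [Base b]]] )] -> [Ty [Base str]]] )] -> [Ty [Base ( [Ty [Base b]] )]]]

7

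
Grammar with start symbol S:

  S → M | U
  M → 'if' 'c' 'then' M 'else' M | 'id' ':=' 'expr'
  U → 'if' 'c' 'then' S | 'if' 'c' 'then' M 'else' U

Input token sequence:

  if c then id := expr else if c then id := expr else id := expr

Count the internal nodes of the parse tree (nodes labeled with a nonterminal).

6

[S [M if c then [M id := expr] else [M if c then [M id := expr] else [M id := expr]]]]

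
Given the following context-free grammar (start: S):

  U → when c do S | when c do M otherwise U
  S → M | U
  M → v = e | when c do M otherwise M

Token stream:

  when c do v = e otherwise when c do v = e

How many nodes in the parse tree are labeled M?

[S [U when c do [M v = e] otherwise [U when c do [S [M v = e]]]]]

2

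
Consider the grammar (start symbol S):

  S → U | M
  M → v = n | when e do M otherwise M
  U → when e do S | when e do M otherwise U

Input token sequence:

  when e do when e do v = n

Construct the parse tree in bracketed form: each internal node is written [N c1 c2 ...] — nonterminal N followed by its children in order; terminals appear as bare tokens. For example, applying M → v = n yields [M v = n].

S
U
when e do S
when e do U
when e do when e do S
when e do when e do M
when e do when e do v = n

[S [U when e do [S [U when e do [S [M v = n]]]]]]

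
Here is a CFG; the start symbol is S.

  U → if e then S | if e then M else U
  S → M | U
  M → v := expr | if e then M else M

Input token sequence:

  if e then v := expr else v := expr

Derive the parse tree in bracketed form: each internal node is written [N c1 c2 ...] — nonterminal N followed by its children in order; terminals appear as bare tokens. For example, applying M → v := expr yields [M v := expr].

[S [M if e then [M v := expr] else [M v := expr]]]

S
M
if e then M else M
if e then v := expr else M
if e then v := expr else v := expr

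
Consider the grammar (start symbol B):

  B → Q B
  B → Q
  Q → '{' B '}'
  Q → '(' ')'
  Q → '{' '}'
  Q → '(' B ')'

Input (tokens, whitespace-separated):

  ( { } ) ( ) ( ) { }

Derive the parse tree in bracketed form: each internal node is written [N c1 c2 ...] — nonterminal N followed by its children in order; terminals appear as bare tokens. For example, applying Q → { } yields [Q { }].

B
Q B
( B ) B
( Q ) B
( { } ) B
( { } ) Q B
( { } ) ( ) B
( { } ) ( ) Q B
( { } ) ( ) ( ) B
( { } ) ( ) ( ) Q
( { } ) ( ) ( ) { }

[B [Q ( [B [Q { }]] )] [B [Q ( )] [B [Q ( )] [B [Q { }]]]]]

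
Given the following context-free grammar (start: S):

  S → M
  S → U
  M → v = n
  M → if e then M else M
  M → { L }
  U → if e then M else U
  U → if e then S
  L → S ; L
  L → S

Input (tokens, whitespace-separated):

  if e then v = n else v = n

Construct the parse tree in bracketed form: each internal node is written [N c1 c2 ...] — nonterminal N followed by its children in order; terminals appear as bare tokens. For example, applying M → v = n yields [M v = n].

S
M
if e then M else M
if e then v = n else M
if e then v = n else v = n

[S [M if e then [M v = n] else [M v = n]]]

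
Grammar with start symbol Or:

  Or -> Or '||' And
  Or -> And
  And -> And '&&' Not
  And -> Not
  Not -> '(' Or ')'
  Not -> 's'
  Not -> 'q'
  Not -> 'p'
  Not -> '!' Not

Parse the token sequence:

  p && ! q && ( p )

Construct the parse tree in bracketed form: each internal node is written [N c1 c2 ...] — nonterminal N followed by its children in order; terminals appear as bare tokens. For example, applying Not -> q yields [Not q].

Or
And
And && Not
And && Not && Not
Not && Not && Not
p && Not && Not
p && ! Not && Not
p && ! q && Not
p && ! q && ( Or )
p && ! q && ( And )
p && ! q && ( Not )
p && ! q && ( p )

[Or [And [And [And [Not p]] && [Not ! [Not q]]] && [Not ( [Or [And [Not p]]] )]]]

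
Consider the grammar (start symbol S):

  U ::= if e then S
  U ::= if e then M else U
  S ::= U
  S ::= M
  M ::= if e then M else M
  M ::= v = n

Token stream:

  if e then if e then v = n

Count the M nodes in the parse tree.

1

[S [U if e then [S [U if e then [S [M v = n]]]]]]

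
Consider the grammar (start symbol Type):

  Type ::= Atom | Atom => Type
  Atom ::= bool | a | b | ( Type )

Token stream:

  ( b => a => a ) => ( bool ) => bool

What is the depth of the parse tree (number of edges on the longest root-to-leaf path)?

6

[Type [Atom ( [Type [Atom b] => [Type [Atom a] => [Type [Atom a]]]] )] => [Type [Atom ( [Type [Atom bool]] )] => [Type [Atom bool]]]]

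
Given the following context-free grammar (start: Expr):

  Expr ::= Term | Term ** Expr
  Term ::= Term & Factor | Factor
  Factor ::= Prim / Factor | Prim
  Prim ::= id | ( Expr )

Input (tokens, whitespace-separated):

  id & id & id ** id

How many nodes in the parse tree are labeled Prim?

4

[Expr [Term [Term [Term [Factor [Prim id]]] & [Factor [Prim id]]] & [Factor [Prim id]]] ** [Expr [Term [Factor [Prim id]]]]]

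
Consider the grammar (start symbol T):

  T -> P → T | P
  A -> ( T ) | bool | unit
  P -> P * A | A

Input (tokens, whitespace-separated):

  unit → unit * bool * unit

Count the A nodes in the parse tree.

4

[T [P [A unit]] → [T [P [P [P [A unit]] * [A bool]] * [A unit]]]]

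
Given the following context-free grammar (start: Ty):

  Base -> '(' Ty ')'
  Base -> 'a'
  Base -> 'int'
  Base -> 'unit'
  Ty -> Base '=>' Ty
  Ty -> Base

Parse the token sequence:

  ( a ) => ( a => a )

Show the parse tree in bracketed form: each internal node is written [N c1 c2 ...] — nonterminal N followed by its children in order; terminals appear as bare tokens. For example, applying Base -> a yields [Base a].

Ty
Base => Ty
( Ty ) => Ty
( Base ) => Ty
( a ) => Ty
( a ) => Base
( a ) => ( Ty )
( a ) => ( Base => Ty )
( a ) => ( a => Ty )
( a ) => ( a => Base )
( a ) => ( a => a )

[Ty [Base ( [Ty [Base a]] )] => [Ty [Base ( [Ty [Base a] => [Ty [Base a]]] )]]]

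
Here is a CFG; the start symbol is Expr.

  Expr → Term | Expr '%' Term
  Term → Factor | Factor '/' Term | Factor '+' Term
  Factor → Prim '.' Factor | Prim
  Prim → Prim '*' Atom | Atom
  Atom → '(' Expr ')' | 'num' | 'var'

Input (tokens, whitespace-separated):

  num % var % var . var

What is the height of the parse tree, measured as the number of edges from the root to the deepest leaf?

7

[Expr [Expr [Expr [Term [Factor [Prim [Atom num]]]]] % [Term [Factor [Prim [Atom var]]]]] % [Term [Factor [Prim [Atom var]] . [Factor [Prim [Atom var]]]]]]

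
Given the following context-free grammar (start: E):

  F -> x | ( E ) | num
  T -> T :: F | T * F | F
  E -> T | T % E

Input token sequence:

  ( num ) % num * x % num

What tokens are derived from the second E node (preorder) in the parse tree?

[E [T [F ( [E [T [F num]]] )]] % [E [T [T [F num]] * [F x]] % [E [T [F num]]]]]

num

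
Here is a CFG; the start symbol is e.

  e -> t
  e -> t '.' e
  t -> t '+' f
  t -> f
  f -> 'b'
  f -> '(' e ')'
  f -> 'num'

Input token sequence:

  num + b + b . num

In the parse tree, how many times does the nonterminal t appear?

[e [t [t [t [f num]] + [f b]] + [f b]] . [e [t [f num]]]]

4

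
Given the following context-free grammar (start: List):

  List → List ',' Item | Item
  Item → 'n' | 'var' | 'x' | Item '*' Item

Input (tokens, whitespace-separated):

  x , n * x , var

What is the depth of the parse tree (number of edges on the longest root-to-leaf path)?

4

[List [List [List [Item x]] , [Item [Item n] * [Item x]]] , [Item var]]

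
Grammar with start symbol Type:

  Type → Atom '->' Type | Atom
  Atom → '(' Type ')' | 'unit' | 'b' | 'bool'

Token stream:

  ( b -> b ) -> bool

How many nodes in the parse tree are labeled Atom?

[Type [Atom ( [Type [Atom b] -> [Type [Atom b]]] )] -> [Type [Atom bool]]]

4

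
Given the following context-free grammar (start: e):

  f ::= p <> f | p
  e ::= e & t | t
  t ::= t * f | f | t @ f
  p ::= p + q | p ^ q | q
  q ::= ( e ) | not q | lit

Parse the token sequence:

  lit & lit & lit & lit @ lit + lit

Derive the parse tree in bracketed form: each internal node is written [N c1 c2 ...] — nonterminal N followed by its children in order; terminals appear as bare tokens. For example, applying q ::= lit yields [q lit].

[e [e [e [e [t [f [p [q lit]]]]] & [t [f [p [q lit]]]]] & [t [f [p [q lit]]]]] & [t [t [f [p [q lit]]]] @ [f [p [p [q lit]] + [q lit]]]]]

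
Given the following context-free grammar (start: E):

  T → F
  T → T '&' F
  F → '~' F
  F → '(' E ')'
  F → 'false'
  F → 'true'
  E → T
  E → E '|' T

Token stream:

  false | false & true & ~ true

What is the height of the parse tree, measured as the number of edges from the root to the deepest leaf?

5

[E [E [T [F false]]] | [T [T [T [F false]] & [F true]] & [F ~ [F true]]]]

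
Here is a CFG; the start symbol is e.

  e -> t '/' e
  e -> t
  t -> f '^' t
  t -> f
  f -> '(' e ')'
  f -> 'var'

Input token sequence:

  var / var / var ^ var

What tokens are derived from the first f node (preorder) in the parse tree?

[e [t [f var]] / [e [t [f var]] / [e [t [f var] ^ [t [f var]]]]]]

var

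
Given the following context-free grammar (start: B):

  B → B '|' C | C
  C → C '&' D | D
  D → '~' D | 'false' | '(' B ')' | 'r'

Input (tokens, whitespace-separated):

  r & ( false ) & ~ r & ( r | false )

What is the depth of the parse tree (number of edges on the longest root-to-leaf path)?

[B [C [C [C [C [D r]] & [D ( [B [C [D false]]] )]] & [D ~ [D r]]] & [D ( [B [B [C [D r]]] | [C [D false]]] )]]]

8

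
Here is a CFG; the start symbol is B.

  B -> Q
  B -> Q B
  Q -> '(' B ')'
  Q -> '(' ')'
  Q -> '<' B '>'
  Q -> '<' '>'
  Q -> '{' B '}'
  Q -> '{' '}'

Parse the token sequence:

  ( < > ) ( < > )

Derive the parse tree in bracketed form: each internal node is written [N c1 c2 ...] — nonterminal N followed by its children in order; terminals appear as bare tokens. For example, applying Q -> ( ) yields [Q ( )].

[B [Q ( [B [Q < >]] )] [B [Q ( [B [Q < >]] )]]]

B
Q B
( B ) B
( Q ) B
( < > ) B
( < > ) Q
( < > ) ( B )
( < > ) ( Q )
( < > ) ( < > )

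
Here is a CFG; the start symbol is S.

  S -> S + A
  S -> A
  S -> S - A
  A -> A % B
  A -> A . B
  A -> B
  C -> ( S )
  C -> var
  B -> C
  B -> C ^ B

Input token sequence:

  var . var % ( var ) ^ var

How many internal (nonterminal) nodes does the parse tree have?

[S [A [A [A [B [C var]]] . [B [C var]]] % [B [C ( [S [A [B [C var]]]] )] ^ [B [C var]]]]]

16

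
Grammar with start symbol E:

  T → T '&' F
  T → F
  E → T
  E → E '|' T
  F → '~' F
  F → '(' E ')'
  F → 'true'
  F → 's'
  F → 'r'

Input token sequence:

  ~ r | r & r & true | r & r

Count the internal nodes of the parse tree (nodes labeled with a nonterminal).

[E [E [E [T [F ~ [F r]]]] | [T [T [T [F r]] & [F r]] & [F true]]] | [T [T [F r]] & [F r]]]

16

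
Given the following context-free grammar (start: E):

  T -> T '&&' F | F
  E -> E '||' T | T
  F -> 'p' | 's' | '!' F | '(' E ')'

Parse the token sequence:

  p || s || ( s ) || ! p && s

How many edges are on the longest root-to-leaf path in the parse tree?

[E [E [E [E [T [F p]]] || [T [F s]]] || [T [F ( [E [T [F s]]] )]]] || [T [T [F ! [F p]]] && [F s]]]

7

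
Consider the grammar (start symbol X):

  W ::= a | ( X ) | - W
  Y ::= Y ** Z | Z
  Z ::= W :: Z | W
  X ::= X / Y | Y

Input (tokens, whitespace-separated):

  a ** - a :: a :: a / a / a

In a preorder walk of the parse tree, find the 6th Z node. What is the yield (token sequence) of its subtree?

a

[X [X [X [Y [Y [Z [W a]]] ** [Z [W - [W a]] :: [Z [W a] :: [Z [W a]]]]]] / [Y [Z [W a]]]] / [Y [Z [W a]]]]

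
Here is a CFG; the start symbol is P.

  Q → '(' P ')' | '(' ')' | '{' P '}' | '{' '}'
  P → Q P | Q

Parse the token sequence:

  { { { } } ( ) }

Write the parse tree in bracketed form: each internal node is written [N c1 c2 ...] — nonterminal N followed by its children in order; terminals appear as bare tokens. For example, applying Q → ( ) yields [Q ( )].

[P [Q { [P [Q { [P [Q { }]] }] [P [Q ( )]]] }]]

P
Q
{ P }
{ Q P }
{ { P } P }
{ { Q } P }
{ { { } } P }
{ { { } } Q }
{ { { } } ( ) }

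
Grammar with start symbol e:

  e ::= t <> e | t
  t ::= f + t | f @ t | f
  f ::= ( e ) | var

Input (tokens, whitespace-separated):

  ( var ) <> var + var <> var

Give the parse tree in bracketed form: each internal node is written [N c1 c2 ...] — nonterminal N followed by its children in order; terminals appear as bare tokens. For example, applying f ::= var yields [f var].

[e [t [f ( [e [t [f var]]] )]] <> [e [t [f var] + [t [f var]]] <> [e [t [f var]]]]]

e
t <> e
f <> e
( e ) <> e
( t ) <> e
( f ) <> e
( var ) <> e
( var ) <> t <> e
( var ) <> f + t <> e
( var ) <> var + t <> e
( var ) <> var + f <> e
( var ) <> var + var <> e
( var ) <> var + var <> t
( var ) <> var + var <> f
( var ) <> var + var <> var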